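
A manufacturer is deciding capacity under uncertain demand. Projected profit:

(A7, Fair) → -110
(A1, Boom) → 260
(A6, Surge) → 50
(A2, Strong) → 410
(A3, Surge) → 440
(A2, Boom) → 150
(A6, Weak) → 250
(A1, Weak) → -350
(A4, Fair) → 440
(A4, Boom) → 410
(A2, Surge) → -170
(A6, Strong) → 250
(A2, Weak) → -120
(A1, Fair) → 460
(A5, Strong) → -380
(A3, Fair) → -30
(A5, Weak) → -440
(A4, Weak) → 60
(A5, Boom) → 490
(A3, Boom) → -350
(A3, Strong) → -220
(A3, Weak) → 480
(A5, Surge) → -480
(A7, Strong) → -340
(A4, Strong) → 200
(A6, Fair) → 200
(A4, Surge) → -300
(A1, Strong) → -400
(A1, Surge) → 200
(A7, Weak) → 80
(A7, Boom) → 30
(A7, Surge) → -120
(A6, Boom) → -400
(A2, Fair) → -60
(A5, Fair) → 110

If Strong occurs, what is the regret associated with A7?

Best payoff under Strong is 410.
Regret = 410 − (-340) = 750.

750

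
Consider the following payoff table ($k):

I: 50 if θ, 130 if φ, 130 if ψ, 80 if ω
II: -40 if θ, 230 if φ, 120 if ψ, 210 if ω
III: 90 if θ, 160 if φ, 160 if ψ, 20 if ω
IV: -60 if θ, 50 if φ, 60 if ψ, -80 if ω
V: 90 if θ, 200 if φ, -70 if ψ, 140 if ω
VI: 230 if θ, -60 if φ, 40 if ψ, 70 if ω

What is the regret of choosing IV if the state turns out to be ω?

290

Best payoff under ω is 210.
Regret = 210 − (-80) = 290.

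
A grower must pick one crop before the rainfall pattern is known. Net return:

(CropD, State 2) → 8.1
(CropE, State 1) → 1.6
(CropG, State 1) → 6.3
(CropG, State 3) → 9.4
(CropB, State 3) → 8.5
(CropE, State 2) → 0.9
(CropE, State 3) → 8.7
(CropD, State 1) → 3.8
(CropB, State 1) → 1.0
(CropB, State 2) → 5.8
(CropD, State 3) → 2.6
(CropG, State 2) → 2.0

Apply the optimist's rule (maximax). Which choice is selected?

Row maxima: CropD=8.1, CropB=8.5, CropE=8.7, CropG=9.4
Best best-case = 9.4 → CropG.

CropG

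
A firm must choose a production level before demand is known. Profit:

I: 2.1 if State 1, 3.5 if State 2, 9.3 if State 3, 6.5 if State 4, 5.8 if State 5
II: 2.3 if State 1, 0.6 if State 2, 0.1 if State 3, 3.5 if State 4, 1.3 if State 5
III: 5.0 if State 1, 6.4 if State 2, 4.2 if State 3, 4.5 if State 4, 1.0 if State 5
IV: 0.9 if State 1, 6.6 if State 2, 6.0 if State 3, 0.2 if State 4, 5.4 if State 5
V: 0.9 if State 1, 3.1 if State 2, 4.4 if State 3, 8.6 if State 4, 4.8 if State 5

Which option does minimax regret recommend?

Column bests: State 1=5.0, State 2=6.6, State 3=9.3, State 4=8.6, State 5=5.8.
I regrets: 2.9, 3.1, 0.0, 2.1, 0.0 → max 3.1
II regrets: 2.7, 6.0, 9.2, 5.1, 4.5 → max 9.2
III regrets: 0.0, 0.2, 5.1, 4.1, 4.8 → max 5.1
IV regrets: 4.1, 0.0, 3.3, 8.4, 0.4 → max 8.4
V regrets: 4.1, 3.5, 4.9, 0.0, 1.0 → max 4.9
Smallest max regret = 3.1 → I.

I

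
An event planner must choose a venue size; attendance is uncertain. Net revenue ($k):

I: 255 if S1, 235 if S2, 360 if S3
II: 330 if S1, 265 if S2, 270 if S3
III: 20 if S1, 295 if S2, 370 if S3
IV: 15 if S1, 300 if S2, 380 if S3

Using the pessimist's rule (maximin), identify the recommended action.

Row minima: I=235, II=265, III=20, IV=15
Best worst-case = 265 → II.

II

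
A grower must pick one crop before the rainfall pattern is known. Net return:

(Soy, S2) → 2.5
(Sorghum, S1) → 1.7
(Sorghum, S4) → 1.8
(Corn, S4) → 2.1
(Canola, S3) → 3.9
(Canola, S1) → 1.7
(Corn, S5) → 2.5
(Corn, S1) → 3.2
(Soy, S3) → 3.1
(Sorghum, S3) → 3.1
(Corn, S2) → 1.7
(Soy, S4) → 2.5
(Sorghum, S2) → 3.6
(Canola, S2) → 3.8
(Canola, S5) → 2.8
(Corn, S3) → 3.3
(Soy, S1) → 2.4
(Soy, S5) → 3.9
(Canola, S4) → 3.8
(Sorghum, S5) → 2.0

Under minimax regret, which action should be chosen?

Soy

Column bests: S1=3.2, S2=3.8, S3=3.9, S4=3.8, S5=3.9.
Sorghum regrets: 1.5, 0.2, 0.8, 2.0, 1.9 → max 2.0
Soy regrets: 0.8, 1.3, 0.8, 1.3, 0.0 → max 1.3
Canola regrets: 1.5, 0.0, 0.0, 0.0, 1.1 → max 1.5
Corn regrets: 0.0, 2.1, 0.6, 1.7, 1.4 → max 2.1
Smallest max regret = 1.3 → Soy.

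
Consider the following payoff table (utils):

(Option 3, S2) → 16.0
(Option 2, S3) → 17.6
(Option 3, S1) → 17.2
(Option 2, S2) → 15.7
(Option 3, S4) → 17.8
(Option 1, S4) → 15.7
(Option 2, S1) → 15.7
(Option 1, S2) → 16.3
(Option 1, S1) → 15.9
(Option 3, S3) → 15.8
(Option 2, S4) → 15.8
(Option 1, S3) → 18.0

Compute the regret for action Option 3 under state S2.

0.3

Best payoff under S2 is 16.3.
Regret = 16.3 − 16.0 = 0.3.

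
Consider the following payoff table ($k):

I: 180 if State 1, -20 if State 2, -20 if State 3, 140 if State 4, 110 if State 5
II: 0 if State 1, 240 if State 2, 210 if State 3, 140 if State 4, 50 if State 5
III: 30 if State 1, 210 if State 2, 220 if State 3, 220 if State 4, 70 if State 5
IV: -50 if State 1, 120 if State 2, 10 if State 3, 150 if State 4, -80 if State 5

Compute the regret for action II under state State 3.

Best payoff under State 3 is 220.
Regret = 220 − 210 = 10.

10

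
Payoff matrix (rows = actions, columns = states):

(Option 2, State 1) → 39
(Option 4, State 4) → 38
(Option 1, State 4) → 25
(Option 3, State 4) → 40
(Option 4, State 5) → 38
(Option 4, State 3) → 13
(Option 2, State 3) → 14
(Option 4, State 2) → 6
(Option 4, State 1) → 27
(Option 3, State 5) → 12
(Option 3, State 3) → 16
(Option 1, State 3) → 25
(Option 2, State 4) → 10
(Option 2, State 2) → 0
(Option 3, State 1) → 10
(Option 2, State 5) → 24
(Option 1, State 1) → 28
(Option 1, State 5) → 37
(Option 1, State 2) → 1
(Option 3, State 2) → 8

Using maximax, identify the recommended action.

Row maxima: Option 1=37, Option 2=39, Option 3=40, Option 4=38
Best best-case = 40 → Option 3.

Option 3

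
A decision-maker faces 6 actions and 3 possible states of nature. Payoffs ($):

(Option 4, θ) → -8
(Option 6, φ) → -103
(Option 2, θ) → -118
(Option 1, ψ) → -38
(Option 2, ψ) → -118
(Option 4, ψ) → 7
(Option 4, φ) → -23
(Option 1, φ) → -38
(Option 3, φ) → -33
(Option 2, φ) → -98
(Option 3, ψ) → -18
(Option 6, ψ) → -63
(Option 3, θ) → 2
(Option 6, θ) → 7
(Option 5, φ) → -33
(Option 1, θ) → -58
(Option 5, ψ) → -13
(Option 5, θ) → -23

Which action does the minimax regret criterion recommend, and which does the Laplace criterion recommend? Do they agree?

minimax regret → Option 4; laplace → Option 4 (agree)

Column bests: θ=7, φ=-23, ψ=7.
Option 1 regrets: 65, 15, 45 → max 65
Option 2 regrets: 125, 75, 125 → max 125
Option 3 regrets: 5, 10, 25 → max 25
Option 4 regrets: 15, 0, 0 → max 15
Option 5 regrets: 30, 10, 20 → max 30
Option 6 regrets: 0, 80, 70 → max 80
Smallest max regret = 15 → Option 4.
Row averages: Option 1=-134/3, Option 2=-334/3, Option 3=-49/3, Option 4=-8, Option 5=-23, Option 6=-53
Highest average = -8 → Option 4.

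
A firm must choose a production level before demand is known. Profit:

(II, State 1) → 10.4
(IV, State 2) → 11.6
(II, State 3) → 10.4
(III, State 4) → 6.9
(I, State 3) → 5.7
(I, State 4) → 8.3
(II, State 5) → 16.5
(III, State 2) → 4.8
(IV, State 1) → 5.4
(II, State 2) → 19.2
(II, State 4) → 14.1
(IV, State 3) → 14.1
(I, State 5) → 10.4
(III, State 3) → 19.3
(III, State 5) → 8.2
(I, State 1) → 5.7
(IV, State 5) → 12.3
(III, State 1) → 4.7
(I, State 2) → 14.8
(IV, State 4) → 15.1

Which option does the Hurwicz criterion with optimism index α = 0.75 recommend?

I: 0.75·14.8 + 0.25·5.7 = 12.525
II: 0.75·19.2 + 0.25·10.4 = 17
III: 0.75·19.3 + 0.25·4.7 = 15.65
IV: 0.75·15.1 + 0.25·5.4 = 12.675
Highest Hurwicz score = 17 → II.

II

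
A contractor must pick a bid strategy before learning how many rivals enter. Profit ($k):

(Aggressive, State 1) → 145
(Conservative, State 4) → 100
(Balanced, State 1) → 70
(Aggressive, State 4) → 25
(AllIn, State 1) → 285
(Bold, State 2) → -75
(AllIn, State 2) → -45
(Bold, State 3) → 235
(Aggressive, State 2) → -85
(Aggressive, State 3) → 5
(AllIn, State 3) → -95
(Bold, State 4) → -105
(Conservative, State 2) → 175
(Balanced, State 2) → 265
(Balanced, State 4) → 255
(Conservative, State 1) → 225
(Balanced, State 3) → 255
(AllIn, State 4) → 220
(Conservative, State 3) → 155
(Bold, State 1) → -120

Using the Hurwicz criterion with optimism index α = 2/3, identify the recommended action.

Balanced

Conservative: 2/3·225 + 1/3·100 = 550/3
Balanced: 2/3·265 + 1/3·70 = 200
Aggressive: 2/3·145 + 1/3·(-85) = 205/3
Bold: 2/3·235 + 1/3·(-120) = 350/3
AllIn: 2/3·285 + 1/3·(-95) = 475/3
Highest Hurwicz score = 200 → Balanced.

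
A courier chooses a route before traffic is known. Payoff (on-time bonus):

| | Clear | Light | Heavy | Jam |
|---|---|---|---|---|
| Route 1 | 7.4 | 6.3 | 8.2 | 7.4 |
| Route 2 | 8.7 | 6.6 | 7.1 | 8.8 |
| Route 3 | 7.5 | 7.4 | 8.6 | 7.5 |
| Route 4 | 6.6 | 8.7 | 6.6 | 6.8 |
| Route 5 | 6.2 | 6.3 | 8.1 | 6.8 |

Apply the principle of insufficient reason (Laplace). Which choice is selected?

Row averages: Route 1=7.325, Route 2=7.8, Route 3=7.75, Route 4=7.175, Route 5=6.85
Highest average = 7.8 → Route 2.

Route 2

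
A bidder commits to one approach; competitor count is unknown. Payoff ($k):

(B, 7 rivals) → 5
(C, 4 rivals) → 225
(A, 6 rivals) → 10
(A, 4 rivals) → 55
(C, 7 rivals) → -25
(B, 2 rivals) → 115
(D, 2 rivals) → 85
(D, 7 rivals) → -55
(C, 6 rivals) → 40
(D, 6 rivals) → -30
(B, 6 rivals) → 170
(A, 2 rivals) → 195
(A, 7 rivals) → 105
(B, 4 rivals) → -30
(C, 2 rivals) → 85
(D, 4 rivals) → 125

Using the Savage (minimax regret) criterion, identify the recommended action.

C

Column bests: 2 rivals=195, 4 rivals=225, 6 rivals=170, 7 rivals=105.
A regrets: 0, 170, 160, 0 → max 170
B regrets: 80, 255, 0, 100 → max 255
C regrets: 110, 0, 130, 130 → max 130
D regrets: 110, 100, 200, 160 → max 200
Smallest max regret = 130 → C.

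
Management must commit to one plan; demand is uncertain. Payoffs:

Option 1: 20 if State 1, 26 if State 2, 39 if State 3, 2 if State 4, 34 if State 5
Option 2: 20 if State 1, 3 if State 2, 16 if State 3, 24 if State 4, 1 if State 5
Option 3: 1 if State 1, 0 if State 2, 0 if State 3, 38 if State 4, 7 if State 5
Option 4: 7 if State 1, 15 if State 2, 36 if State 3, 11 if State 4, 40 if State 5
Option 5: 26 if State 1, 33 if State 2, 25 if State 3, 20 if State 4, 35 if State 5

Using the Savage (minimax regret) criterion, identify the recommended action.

Column bests: State 1=26, State 2=33, State 3=39, State 4=38, State 5=40.
Option 1 regrets: 6, 7, 0, 36, 6 → max 36
Option 2 regrets: 6, 30, 23, 14, 39 → max 39
Option 3 regrets: 25, 33, 39, 0, 33 → max 39
Option 4 regrets: 19, 18, 3, 27, 0 → max 27
Option 5 regrets: 0, 0, 14, 18, 5 → max 18
Smallest max regret = 18 → Option 5.

Option 5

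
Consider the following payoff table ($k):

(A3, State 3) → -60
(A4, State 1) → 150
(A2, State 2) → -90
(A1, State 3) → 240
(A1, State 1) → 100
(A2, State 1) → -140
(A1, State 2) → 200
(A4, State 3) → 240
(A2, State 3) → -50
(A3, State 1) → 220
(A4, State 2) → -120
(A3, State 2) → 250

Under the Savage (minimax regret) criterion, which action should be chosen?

Column bests: State 1=220, State 2=250, State 3=240.
A1 regrets: 120, 50, 0 → max 120
A2 regrets: 360, 340, 290 → max 360
A3 regrets: 0, 0, 300 → max 300
A4 regrets: 70, 370, 0 → max 370
Smallest max regret = 120 → A1.

A1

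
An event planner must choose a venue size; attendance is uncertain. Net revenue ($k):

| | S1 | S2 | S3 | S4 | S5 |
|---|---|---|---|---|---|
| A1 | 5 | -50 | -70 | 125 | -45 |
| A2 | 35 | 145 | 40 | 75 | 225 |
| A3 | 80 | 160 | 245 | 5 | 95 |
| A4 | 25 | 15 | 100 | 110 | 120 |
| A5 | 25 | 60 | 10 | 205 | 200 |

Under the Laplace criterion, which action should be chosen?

A3

Row averages: A1=-7, A2=104, A3=117, A4=74, A5=100
Highest average = 117 → A3.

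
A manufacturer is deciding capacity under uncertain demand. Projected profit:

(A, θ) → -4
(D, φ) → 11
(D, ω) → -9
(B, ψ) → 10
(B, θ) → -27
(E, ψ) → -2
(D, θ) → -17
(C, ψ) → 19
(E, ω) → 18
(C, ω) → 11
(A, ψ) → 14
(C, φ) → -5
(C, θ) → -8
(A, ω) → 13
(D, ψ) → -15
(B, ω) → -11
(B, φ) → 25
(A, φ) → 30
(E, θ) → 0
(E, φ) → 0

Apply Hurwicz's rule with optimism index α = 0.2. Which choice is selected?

A

A: 0.2·30 + 0.8·(-4) = 2.8
B: 0.2·25 + 0.8·(-27) = -16.6
C: 0.2·19 + 0.8·(-8) = -2.6
D: 0.2·11 + 0.8·(-17) = -11.4
E: 0.2·18 + 0.8·(-2) = 2
Highest Hurwicz score = 2.8 → A.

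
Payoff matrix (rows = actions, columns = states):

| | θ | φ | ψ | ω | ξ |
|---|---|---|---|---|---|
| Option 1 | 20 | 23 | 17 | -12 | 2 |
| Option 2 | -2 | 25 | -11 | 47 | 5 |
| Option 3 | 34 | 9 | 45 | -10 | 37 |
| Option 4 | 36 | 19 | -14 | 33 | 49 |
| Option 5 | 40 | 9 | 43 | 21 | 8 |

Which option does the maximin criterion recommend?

Row minima: Option 1=-12, Option 2=-11, Option 3=-10, Option 4=-14, Option 5=8
Best worst-case = 8 → Option 5.

Option 5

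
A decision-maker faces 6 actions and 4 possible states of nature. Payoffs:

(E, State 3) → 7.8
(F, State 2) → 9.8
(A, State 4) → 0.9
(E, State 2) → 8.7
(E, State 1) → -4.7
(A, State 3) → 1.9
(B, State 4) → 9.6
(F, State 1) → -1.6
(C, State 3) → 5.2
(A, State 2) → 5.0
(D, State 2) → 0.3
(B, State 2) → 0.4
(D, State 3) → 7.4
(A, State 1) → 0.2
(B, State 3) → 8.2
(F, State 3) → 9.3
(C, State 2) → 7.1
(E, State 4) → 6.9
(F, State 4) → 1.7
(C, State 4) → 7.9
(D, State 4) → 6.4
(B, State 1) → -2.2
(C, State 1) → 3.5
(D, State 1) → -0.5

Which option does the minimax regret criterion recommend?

C

Column bests: State 1=3.5, State 2=9.8, State 3=9.3, State 4=9.6.
A regrets: 3.3, 4.8, 7.4, 8.7 → max 8.7
B regrets: 5.7, 9.4, 1.1, 0.0 → max 9.4
C regrets: 0.0, 2.7, 4.1, 1.7 → max 4.1
D regrets: 4.0, 9.5, 1.9, 3.2 → max 9.5
E regrets: 8.2, 1.1, 1.5, 2.7 → max 8.2
F regrets: 5.1, 0.0, 0.0, 7.9 → max 7.9
Smallest max regret = 4.1 → C.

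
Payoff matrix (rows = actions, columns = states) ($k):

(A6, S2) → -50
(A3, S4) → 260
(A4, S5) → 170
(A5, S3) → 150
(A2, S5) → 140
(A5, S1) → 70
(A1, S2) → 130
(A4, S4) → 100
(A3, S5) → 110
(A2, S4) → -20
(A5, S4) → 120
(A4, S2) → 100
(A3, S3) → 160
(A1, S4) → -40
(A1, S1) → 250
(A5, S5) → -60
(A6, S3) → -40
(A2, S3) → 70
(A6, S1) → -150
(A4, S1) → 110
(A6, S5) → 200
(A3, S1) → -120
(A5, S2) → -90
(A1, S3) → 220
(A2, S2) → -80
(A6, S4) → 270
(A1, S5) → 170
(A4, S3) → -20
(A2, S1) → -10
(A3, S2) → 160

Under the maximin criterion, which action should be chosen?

A4

Row minima: A1=-40, A2=-80, A3=-120, A4=-20, A5=-90, A6=-150
Best worst-case = -20 → A4.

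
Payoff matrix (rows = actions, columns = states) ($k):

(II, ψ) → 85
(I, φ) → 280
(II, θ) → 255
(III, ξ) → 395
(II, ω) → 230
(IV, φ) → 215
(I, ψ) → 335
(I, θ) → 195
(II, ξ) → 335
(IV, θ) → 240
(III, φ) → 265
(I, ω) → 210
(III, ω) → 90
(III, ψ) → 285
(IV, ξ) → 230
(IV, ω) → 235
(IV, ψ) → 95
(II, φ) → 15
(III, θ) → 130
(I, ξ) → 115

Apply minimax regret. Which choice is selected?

III

Column bests: θ=255, φ=280, ψ=335, ω=235, ξ=395.
I regrets: 60, 0, 0, 25, 280 → max 280
II regrets: 0, 265, 250, 5, 60 → max 265
III regrets: 125, 15, 50, 145, 0 → max 145
IV regrets: 15, 65, 240, 0, 165 → max 240
Smallest max regret = 145 → III.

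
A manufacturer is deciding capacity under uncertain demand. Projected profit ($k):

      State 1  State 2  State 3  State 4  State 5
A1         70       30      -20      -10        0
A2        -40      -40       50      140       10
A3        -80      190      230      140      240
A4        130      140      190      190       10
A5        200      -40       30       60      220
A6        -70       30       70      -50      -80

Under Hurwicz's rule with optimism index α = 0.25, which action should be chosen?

A4

A1: 0.25·70 + 0.75·(-20) = 2.5
A2: 0.25·140 + 0.75·(-40) = 5
A3: 0.25·240 + 0.75·(-80) = 0
A4: 0.25·190 + 0.75·10 = 55
A5: 0.25·220 + 0.75·(-40) = 25
A6: 0.25·70 + 0.75·(-80) = -42.5
Highest Hurwicz score = 55 → A4.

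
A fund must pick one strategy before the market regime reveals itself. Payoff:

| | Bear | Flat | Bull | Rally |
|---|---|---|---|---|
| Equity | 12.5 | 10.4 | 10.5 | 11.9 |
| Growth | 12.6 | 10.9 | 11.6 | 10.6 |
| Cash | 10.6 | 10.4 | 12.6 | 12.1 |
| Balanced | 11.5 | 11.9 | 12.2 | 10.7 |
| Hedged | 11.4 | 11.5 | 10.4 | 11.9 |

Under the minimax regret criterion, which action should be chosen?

Column bests: Bear=12.6, Flat=11.9, Bull=12.6, Rally=12.1.
Equity regrets: 0.1, 1.5, 2.1, 0.2 → max 2.1
Growth regrets: 0.0, 1.0, 1.0, 1.5 → max 1.5
Cash regrets: 2.0, 1.5, 0.0, 0.0 → max 2.0
Balanced regrets: 1.1, 0.0, 0.4, 1.4 → max 1.4
Hedged regrets: 1.2, 0.4, 2.2, 0.2 → max 2.2
Smallest max regret = 1.4 → Balanced.

Balanced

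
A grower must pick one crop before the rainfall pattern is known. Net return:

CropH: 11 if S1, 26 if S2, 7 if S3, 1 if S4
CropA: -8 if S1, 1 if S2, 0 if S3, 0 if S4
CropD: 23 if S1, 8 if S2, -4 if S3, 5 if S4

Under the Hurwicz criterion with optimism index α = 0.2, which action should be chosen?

CropH: 0.2·26 + 0.8·1 = 6
CropA: 0.2·1 + 0.8·(-8) = -6.2
CropD: 0.2·23 + 0.8·(-4) = 1.4
Highest Hurwicz score = 6 → CropH.

CropH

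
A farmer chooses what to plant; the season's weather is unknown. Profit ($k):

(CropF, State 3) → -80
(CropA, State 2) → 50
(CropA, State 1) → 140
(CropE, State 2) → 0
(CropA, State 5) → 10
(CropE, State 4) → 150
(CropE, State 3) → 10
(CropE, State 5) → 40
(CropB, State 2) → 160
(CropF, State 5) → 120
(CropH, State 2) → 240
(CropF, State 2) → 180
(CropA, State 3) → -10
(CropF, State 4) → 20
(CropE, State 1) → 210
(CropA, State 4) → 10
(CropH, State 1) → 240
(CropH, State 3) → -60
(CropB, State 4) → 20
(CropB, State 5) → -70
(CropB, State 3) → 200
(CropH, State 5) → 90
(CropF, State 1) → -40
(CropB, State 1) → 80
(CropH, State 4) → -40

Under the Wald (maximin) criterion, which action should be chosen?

Row minima: CropF=-80, CropE=0, CropH=-60, CropA=-10, CropB=-70
Best worst-case = 0 → CropE.

CropE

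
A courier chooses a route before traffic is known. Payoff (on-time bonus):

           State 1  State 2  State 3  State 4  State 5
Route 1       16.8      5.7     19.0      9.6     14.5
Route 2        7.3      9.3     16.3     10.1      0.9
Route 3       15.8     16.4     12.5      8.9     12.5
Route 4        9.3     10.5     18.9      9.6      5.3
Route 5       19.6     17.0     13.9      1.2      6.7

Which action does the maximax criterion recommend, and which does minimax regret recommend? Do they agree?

Row maxima: Route 1=19.0, Route 2=16.3, Route 3=16.4, Route 4=18.9, Route 5=19.6
Best best-case = 19.6 → Route 5.
Column bests: State 1=19.6, State 2=17.0, State 3=19.0, State 4=10.1, State 5=14.5.
Route 1 regrets: 2.8, 11.3, 0.0, 0.5, 0.0 → max 11.3
Route 2 regrets: 12.3, 7.7, 2.7, 0.0, 13.6 → max 13.6
Route 3 regrets: 3.8, 0.6, 6.5, 1.2, 2.0 → max 6.5
Route 4 regrets: 10.3, 6.5, 0.1, 0.5, 9.2 → max 10.3
Route 5 regrets: 0.0, 0.0, 5.1, 8.9, 7.8 → max 8.9
Smallest max regret = 6.5 → Route 3.

maximax → Route 5; minimax regret → Route 3 (disagree)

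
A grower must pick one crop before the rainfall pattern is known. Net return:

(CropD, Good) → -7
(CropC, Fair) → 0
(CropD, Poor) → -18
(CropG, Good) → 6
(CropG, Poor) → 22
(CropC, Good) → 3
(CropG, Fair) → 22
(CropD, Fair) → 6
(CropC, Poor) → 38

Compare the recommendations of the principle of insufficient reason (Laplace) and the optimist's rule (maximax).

laplace → CropG; maximax → CropC (disagree)

Row averages: CropG=50/3, CropD=-19/3, CropC=41/3
Highest average = 50/3 → CropG.
Row maxima: CropG=22, CropD=6, CropC=38
Best best-case = 38 → CropC.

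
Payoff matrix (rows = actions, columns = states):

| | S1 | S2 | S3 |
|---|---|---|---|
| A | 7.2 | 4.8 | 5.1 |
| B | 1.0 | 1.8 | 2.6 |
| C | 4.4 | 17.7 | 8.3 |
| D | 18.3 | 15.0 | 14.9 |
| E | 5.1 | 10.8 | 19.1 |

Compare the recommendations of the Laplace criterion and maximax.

Row averages: A=5.7, B=1.8, C=152/15, D=241/15, E=35/3
Highest average = 241/15 → D.
Row maxima: A=7.2, B=2.6, C=17.7, D=18.3, E=19.1
Best best-case = 19.1 → E.

laplace → D; maximax → E (disagree)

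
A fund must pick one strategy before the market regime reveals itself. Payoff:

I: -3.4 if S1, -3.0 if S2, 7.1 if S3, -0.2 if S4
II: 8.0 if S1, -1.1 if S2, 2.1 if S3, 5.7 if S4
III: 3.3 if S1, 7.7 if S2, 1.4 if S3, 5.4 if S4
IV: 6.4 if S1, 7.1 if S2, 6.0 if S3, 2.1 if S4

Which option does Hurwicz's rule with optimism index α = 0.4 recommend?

I: 0.4·7.1 + 0.6·(-3.4) = 0.8
II: 0.4·8.0 + 0.6·(-1.1) = 2.54
III: 0.4·7.7 + 0.6·1.4 = 3.92
IV: 0.4·7.1 + 0.6·2.1 = 4.1
Highest Hurwicz score = 4.1 → IV.

IV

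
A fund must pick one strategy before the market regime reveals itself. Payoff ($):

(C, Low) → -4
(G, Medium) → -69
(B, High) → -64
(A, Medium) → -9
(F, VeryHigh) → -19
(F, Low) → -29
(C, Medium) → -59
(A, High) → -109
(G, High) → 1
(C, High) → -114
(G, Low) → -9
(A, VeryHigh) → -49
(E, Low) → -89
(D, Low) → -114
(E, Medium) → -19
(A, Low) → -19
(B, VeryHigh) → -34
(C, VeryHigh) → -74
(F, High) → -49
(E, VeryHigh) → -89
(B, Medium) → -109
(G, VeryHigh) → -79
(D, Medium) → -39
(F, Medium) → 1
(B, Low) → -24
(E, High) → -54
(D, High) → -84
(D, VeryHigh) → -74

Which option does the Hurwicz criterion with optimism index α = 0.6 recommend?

F

A: 0.6·(-9) + 0.4·(-109) = -49
B: 0.6·(-24) + 0.4·(-109) = -58
C: 0.6·(-4) + 0.4·(-114) = -48
D: 0.6·(-39) + 0.4·(-114) = -69
E: 0.6·(-19) + 0.4·(-89) = -47
F: 0.6·1 + 0.4·(-49) = -19
G: 0.6·1 + 0.4·(-79) = -31
Highest Hurwicz score = -19 → F.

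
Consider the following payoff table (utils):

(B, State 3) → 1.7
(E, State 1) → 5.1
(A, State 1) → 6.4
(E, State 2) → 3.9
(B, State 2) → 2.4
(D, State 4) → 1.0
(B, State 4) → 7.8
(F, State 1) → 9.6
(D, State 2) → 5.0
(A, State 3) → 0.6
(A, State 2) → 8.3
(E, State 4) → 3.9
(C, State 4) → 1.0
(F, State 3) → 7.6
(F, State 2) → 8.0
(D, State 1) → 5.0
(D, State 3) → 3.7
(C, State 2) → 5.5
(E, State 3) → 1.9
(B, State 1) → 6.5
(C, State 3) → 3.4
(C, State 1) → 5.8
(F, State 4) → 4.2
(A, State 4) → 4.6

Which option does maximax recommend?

F

Row maxima: A=8.3, B=7.8, C=5.8, D=5.0, E=5.1, F=9.6
Best best-case = 9.6 → F.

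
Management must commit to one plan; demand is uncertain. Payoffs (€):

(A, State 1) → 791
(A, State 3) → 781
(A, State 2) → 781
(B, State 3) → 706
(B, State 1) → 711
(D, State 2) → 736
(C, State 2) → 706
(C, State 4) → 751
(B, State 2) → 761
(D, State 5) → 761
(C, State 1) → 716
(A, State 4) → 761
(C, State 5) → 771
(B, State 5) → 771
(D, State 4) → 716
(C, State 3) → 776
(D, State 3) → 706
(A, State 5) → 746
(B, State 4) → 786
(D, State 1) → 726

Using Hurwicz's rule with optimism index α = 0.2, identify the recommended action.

A: 0.2·791 + 0.8·746 = 755
B: 0.2·786 + 0.8·706 = 722
C: 0.2·776 + 0.8·706 = 720
D: 0.2·761 + 0.8·706 = 717
Highest Hurwicz score = 755 → A.

A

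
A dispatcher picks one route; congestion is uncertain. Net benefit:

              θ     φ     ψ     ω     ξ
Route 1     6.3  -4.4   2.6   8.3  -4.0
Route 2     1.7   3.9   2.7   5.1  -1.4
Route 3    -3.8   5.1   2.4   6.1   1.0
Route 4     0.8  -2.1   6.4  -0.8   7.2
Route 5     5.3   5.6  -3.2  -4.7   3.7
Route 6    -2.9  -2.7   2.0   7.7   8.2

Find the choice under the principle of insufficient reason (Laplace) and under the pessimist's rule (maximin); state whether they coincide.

Row averages: Route 1=1.76, Route 2=2.4, Route 3=2.16, Route 4=2.3, Route 5=1.34, Route 6=2.46
Highest average = 2.46 → Route 6.
Row minima: Route 1=-4.4, Route 2=-1.4, Route 3=-3.8, Route 4=-2.1, Route 5=-4.7, Route 6=-2.9
Best worst-case = -1.4 → Route 2.

laplace → Route 6; maximin → Route 2 (disagree)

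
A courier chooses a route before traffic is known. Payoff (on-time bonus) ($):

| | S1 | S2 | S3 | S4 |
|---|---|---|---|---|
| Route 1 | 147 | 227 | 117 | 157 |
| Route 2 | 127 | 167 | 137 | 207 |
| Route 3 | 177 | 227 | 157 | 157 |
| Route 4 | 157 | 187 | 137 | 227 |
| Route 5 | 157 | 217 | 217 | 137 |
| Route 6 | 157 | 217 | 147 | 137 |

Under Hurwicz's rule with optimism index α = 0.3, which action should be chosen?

Route 1: 0.3·227 + 0.7·117 = 150
Route 2: 0.3·207 + 0.7·127 = 151
Route 3: 0.3·227 + 0.7·157 = 178
Route 4: 0.3·227 + 0.7·137 = 164
Route 5: 0.3·217 + 0.7·137 = 161
Route 6: 0.3·217 + 0.7·137 = 161
Highest Hurwicz score = 178 → Route 3.

Route 3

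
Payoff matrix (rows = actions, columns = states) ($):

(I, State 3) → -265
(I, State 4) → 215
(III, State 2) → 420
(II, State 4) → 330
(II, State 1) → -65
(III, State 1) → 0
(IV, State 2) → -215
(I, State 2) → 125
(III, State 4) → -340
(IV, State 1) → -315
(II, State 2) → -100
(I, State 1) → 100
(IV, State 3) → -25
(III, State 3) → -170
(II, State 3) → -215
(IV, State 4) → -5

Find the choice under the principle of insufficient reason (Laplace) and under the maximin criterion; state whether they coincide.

Row averages: I=43.75, II=-12.5, III=-22.5, IV=-140
Highest average = 43.75 → I.
Row minima: I=-265, II=-215, III=-340, IV=-315
Best worst-case = -215 → II.

laplace → I; maximin → II (disagree)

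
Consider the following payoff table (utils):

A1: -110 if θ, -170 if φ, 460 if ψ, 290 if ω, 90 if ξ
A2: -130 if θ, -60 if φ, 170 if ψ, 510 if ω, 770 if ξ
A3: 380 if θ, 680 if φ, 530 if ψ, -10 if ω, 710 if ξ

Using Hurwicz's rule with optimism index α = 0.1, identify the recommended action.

A1: 0.1·460 + 0.9·(-170) = -107
A2: 0.1·770 + 0.9·(-130) = -40
A3: 0.1·710 + 0.9·(-10) = 62
Highest Hurwicz score = 62 → A3.

A3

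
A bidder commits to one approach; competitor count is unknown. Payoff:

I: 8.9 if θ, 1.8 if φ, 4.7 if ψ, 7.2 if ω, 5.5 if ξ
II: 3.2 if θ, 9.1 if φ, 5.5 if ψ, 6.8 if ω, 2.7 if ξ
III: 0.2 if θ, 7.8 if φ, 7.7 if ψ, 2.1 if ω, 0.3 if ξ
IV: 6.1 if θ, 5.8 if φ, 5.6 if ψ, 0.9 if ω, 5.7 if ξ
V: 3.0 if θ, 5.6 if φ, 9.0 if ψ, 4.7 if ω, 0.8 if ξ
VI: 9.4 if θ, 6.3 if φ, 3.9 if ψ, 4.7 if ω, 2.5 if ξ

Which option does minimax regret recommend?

VI

Column bests: θ=9.4, φ=9.1, ψ=9.0, ω=7.2, ξ=5.7.
I regrets: 0.5, 7.3, 4.3, 0.0, 0.2 → max 7.3
II regrets: 6.2, 0.0, 3.5, 0.4, 3.0 → max 6.2
III regrets: 9.2, 1.3, 1.3, 5.1, 5.4 → max 9.2
IV regrets: 3.3, 3.3, 3.4, 6.3, 0.0 → max 6.3
V regrets: 6.4, 3.5, 0.0, 2.5, 4.9 → max 6.4
VI regrets: 0.0, 2.8, 5.1, 2.5, 3.2 → max 5.1
Smallest max regret = 5.1 → VI.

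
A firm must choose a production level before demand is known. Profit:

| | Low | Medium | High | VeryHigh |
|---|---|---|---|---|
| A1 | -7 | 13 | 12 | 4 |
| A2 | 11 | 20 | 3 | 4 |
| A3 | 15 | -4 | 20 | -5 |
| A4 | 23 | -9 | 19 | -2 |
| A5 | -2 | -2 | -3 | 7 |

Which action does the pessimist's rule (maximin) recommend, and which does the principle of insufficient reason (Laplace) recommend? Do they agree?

maximin → A2; laplace → A2 (agree)

Row minima: A1=-7, A2=3, A3=-5, A4=-9, A5=-3
Best worst-case = 3 → A2.
Row averages: A1=5.5, A2=9.5, A3=6.5, A4=7.75, A5=0
Highest average = 9.5 → A2.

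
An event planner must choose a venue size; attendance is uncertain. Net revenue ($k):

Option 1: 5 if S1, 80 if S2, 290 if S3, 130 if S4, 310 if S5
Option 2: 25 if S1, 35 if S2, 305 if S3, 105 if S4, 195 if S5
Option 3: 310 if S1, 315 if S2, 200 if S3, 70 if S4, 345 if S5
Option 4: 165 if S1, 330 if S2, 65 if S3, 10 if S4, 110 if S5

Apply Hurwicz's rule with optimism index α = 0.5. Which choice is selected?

Option 3

Option 1: 0.5·310 + 0.5·5 = 157.5
Option 2: 0.5·305 + 0.5·25 = 165
Option 3: 0.5·345 + 0.5·70 = 207.5
Option 4: 0.5·330 + 0.5·10 = 170
Highest Hurwicz score = 207.5 → Option 3.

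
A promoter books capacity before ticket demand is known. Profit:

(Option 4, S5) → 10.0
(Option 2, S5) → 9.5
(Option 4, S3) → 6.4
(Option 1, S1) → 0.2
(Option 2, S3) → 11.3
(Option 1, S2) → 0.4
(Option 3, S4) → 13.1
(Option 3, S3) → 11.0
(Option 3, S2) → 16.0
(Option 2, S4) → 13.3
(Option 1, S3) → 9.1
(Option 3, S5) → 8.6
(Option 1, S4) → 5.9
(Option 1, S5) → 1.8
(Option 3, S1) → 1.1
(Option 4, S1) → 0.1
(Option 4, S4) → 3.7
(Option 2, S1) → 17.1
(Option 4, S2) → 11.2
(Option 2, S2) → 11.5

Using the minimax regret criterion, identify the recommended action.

Option 2

Column bests: S1=17.1, S2=16.0, S3=11.3, S4=13.3, S5=10.0.
Option 1 regrets: 16.9, 15.6, 2.2, 7.4, 8.2 → max 16.9
Option 2 regrets: 0.0, 4.5, 0.0, 0.0, 0.5 → max 4.5
Option 3 regrets: 16.0, 0.0, 0.3, 0.2, 1.4 → max 16.0
Option 4 regrets: 17.0, 4.8, 4.9, 9.6, 0.0 → max 17.0
Smallest max regret = 4.5 → Option 2.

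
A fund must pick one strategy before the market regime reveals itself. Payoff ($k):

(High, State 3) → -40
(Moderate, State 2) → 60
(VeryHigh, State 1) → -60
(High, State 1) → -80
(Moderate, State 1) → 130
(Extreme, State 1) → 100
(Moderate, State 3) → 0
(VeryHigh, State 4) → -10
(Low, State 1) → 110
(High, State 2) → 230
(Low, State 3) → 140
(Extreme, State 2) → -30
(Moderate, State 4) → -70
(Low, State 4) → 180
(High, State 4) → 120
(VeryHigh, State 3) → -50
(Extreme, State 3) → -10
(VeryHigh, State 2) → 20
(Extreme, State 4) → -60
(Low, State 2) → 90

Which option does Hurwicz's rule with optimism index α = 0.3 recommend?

Low

Low: 0.3·180 + 0.7·90 = 117
Moderate: 0.3·130 + 0.7·(-70) = -10
High: 0.3·230 + 0.7·(-80) = 13
VeryHigh: 0.3·20 + 0.7·(-60) = -36
Extreme: 0.3·100 + 0.7·(-60) = -12
Highest Hurwicz score = 117 → Low.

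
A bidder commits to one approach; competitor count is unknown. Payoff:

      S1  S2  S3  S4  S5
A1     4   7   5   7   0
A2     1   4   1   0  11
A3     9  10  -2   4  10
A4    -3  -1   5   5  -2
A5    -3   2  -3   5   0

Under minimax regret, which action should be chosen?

Column bests: S1=9, S2=10, S3=5, S4=7, S5=11.
A1 regrets: 5, 3, 0, 0, 11 → max 11
A2 regrets: 8, 6, 4, 7, 0 → max 8
A3 regrets: 0, 0, 7, 3, 1 → max 7
A4 regrets: 12, 11, 0, 2, 13 → max 13
A5 regrets: 12, 8, 8, 2, 11 → max 12
Smallest max regret = 7 → A3.

A3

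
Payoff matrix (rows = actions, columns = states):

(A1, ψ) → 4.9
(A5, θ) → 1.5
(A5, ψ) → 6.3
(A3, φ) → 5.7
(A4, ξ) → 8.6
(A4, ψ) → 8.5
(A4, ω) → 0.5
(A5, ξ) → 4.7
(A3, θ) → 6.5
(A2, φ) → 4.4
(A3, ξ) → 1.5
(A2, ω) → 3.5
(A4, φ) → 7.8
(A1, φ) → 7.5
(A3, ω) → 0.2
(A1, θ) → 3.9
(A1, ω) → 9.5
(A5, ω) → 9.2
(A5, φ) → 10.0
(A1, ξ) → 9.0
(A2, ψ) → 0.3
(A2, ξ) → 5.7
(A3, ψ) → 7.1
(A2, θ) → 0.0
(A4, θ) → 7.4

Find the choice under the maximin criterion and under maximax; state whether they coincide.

maximin → A1; maximax → A5 (disagree)

Row minima: A1=3.9, A2=0.0, A3=0.2, A4=0.5, A5=1.5
Best worst-case = 3.9 → A1.
Row maxima: A1=9.5, A2=5.7, A3=7.1, A4=8.6, A5=10.0
Best best-case = 10.0 → A5.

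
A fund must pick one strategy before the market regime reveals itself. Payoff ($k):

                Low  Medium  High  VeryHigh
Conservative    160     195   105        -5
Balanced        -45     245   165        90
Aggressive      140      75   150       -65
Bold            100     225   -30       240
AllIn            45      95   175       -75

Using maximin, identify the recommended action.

Row minima: Conservative=-5, Balanced=-45, Aggressive=-65, Bold=-30, AllIn=-75
Best worst-case = -5 → Conservative.

Conservative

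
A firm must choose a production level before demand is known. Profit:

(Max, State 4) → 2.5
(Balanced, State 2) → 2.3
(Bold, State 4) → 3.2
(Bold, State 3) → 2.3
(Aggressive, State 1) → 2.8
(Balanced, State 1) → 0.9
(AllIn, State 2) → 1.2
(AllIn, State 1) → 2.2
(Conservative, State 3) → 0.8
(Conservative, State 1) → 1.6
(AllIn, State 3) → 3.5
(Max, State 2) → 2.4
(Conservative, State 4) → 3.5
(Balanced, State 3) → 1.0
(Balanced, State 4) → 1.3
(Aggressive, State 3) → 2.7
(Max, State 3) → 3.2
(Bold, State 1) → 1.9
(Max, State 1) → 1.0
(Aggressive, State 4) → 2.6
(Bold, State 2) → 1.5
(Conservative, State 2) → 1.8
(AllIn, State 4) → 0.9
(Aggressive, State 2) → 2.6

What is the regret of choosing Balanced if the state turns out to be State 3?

Best payoff under State 3 is 3.5.
Regret = 3.5 − 1.0 = 2.5.

2.5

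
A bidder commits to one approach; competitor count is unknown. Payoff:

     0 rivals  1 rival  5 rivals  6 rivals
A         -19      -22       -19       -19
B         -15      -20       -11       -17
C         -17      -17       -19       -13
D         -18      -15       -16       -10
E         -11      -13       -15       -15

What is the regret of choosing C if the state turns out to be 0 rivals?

6

Best payoff under 0 rivals is -11.
Regret = -11 − (-17) = 6.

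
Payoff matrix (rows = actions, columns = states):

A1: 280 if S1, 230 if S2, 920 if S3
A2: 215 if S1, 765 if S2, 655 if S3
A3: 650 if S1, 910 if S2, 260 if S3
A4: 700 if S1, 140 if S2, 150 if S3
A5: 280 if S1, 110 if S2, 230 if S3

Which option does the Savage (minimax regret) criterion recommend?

Column bests: S1=700, S2=910, S3=920.
A1 regrets: 420, 680, 0 → max 680
A2 regrets: 485, 145, 265 → max 485
A3 regrets: 50, 0, 660 → max 660
A4 regrets: 0, 770, 770 → max 770
A5 regrets: 420, 800, 690 → max 800
Smallest max regret = 485 → A2.

A2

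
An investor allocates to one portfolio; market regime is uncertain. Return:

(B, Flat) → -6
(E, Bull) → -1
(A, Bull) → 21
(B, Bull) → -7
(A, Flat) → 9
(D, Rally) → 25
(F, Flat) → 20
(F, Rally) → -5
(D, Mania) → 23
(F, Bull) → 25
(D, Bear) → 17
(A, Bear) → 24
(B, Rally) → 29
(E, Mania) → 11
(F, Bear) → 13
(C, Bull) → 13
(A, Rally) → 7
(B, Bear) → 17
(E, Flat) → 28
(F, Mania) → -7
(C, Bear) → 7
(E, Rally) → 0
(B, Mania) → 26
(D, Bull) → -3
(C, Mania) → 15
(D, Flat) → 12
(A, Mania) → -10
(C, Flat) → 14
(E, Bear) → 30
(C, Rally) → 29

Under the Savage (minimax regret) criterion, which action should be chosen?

C

Column bests: Bear=30, Flat=28, Bull=25, Rally=29, Mania=26.
A regrets: 6, 19, 4, 22, 36 → max 36
B regrets: 13, 34, 32, 0, 0 → max 34
C regrets: 23, 14, 12, 0, 11 → max 23
D regrets: 13, 16, 28, 4, 3 → max 28
E regrets: 0, 0, 26, 29, 15 → max 29
F regrets: 17, 8, 0, 34, 33 → max 34
Smallest max regret = 23 → C.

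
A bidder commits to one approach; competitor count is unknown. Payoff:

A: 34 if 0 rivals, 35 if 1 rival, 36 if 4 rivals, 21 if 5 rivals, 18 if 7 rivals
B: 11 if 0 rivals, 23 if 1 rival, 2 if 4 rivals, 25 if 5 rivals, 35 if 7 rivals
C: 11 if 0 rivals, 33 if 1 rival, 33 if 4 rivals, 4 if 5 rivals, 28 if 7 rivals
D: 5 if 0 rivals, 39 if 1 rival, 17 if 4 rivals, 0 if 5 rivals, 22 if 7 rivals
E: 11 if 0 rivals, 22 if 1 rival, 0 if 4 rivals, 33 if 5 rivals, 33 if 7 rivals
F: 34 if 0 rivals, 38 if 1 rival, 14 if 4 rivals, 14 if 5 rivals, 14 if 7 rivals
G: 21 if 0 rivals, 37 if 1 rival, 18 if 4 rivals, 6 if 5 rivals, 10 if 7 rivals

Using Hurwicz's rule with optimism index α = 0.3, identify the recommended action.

A: 0.3·36 + 0.7·18 = 23.4
B: 0.3·35 + 0.7·2 = 11.9
C: 0.3·33 + 0.7·4 = 12.7
D: 0.3·39 + 0.7·0 = 11.7
E: 0.3·33 + 0.7·0 = 9.9
F: 0.3·38 + 0.7·14 = 21.2
G: 0.3·37 + 0.7·6 = 15.3
Highest Hurwicz score = 23.4 → A.

A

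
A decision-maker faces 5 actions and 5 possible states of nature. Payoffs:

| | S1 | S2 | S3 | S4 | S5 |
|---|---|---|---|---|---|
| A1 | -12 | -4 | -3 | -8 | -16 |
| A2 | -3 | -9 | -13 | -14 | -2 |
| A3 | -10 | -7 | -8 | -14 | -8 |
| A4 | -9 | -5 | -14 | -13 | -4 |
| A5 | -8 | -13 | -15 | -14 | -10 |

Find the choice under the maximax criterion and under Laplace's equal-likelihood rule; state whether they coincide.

Row maxima: A1=-3, A2=-2, A3=-7, A4=-4, A5=-8
Best best-case = -2 → A2.
Row averages: A1=-8.6, A2=-8.2, A3=-9.4, A4=-9, A5=-12
Highest average = -8.2 → A2.

maximax → A2; laplace → A2 (agree)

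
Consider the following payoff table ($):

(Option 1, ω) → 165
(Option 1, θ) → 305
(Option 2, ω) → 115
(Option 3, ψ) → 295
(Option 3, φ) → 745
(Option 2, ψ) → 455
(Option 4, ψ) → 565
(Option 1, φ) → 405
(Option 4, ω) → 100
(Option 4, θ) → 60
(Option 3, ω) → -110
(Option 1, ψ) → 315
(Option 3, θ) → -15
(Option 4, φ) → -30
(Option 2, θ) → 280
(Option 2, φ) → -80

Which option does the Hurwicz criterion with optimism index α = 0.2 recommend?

Option 1

Option 1: 0.2·405 + 0.8·165 = 213
Option 2: 0.2·455 + 0.8·(-80) = 27
Option 3: 0.2·745 + 0.8·(-110) = 61
Option 4: 0.2·565 + 0.8·(-30) = 89
Highest Hurwicz score = 213 → Option 1.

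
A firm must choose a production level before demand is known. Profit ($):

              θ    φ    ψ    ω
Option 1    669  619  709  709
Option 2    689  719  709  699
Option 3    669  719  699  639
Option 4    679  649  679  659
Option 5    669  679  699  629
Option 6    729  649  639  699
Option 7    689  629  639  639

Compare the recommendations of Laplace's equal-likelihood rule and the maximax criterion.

laplace → Option 2; maximax → Option 6 (disagree)

Row averages: Option 1=676.5, Option 2=704, Option 3=681.5, Option 4=666.5, Option 5=669, Option 6=679, Option 7=649
Highest average = 704 → Option 2.
Row maxima: Option 1=709, Option 2=719, Option 3=719, Option 4=679, Option 5=699, Option 6=729, Option 7=689
Best best-case = 729 → Option 6.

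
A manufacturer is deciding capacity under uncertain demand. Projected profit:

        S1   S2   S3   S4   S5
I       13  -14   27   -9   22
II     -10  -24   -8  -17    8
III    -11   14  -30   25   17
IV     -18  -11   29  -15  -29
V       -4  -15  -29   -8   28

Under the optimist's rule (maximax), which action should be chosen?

IV

Row maxima: I=27, II=8, III=25, IV=29, V=28
Best best-case = 29 → IV.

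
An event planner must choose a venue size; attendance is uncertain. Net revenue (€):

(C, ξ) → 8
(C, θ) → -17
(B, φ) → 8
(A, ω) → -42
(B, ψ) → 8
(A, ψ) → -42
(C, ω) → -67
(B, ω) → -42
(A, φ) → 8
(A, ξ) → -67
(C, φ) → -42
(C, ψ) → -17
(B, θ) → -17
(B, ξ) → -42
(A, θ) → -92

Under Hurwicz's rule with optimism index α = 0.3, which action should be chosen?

A: 0.3·8 + 0.7·(-92) = -62
B: 0.3·8 + 0.7·(-42) = -27
C: 0.3·8 + 0.7·(-67) = -44.5
Highest Hurwicz score = -27 → B.

B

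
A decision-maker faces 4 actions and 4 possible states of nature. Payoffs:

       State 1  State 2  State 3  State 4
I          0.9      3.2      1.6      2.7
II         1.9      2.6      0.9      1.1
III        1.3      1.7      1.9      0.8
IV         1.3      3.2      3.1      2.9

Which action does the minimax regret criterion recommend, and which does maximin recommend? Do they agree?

Column bests: State 1=1.9, State 2=3.2, State 3=3.1, State 4=2.9.
I regrets: 1.0, 0.0, 1.5, 0.2 → max 1.5
II regrets: 0.0, 0.6, 2.2, 1.8 → max 2.2
III regrets: 0.6, 1.5, 1.2, 2.1 → max 2.1
IV regrets: 0.6, 0.0, 0.0, 0.0 → max 0.6
Smallest max regret = 0.6 → IV.
Row minima: I=0.9, II=0.9, III=0.8, IV=1.3
Best worst-case = 1.3 → IV.

minimax regret → IV; maximin → IV (agree)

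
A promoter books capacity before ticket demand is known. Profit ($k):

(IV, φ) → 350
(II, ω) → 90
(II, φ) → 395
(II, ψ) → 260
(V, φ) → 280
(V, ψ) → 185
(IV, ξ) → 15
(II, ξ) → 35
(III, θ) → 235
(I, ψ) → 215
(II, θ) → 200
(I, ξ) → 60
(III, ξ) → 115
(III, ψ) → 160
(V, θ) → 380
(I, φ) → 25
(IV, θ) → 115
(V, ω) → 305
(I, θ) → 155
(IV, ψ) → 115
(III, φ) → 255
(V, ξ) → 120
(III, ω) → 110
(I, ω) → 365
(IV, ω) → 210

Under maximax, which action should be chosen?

II

Row maxima: I=365, II=395, III=255, IV=350, V=380
Best best-case = 395 → II.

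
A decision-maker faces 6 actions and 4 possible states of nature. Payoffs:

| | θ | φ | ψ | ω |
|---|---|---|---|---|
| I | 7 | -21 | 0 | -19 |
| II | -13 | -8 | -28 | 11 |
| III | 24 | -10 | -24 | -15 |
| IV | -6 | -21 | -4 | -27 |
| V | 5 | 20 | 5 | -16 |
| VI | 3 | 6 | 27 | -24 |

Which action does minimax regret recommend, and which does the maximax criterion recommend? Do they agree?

minimax regret → V; maximax → VI (disagree)

Column bests: θ=24, φ=20, ψ=27, ω=11.
I regrets: 17, 41, 27, 30 → max 41
II regrets: 37, 28, 55, 0 → max 55
III regrets: 0, 30, 51, 26 → max 51
IV regrets: 30, 41, 31, 38 → max 41
V regrets: 19, 0, 22, 27 → max 27
VI regrets: 21, 14, 0, 35 → max 35
Smallest max regret = 27 → V.
Row maxima: I=7, II=11, III=24, IV=-4, V=20, VI=27
Best best-case = 27 → VI.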